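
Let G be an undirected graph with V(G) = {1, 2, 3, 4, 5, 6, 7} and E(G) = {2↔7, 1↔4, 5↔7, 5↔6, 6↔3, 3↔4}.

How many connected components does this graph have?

1

From 1: component {1, 2, 3, 4, 5, 6, 7}.
That's 1 component.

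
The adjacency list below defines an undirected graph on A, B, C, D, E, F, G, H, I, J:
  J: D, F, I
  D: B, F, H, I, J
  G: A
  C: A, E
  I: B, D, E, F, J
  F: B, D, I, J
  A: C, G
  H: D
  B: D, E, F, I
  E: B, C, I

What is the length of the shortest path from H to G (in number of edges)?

Distance 0: H.
Distance 1: D.
Distance 2: B, F, I, J.
Distance 3: E.
Distance 4: C.
Distance 5: A.
Distance 6: G — contains G.

6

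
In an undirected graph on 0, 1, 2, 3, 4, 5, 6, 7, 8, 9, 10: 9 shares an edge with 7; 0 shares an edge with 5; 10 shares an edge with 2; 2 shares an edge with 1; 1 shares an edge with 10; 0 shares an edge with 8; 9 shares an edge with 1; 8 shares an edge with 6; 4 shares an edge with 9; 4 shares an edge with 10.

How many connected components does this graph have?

From 0: component {0, 5, 6, 8}.
From 1: component {1, 2, 4, 7, 9, 10}.
From 3: component {3}.
That's 3 components.

3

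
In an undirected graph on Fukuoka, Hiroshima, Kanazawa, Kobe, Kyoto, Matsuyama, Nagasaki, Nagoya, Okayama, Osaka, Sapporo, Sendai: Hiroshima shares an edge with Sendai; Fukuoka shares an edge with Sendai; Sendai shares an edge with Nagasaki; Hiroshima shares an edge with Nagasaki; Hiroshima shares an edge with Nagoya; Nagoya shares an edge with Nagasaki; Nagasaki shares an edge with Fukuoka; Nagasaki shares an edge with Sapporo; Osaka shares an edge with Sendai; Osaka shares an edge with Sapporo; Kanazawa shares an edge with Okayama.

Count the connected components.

5

From Fukuoka: component {Fukuoka, Hiroshima, Nagasaki, Nagoya, Osaka, Sapporo, Sendai}.
From Kanazawa: component {Kanazawa, Okayama}.
From Kobe: component {Kobe}.
From Kyoto: component {Kyoto}.
From Matsuyama: component {Matsuyama}.
That's 5 components.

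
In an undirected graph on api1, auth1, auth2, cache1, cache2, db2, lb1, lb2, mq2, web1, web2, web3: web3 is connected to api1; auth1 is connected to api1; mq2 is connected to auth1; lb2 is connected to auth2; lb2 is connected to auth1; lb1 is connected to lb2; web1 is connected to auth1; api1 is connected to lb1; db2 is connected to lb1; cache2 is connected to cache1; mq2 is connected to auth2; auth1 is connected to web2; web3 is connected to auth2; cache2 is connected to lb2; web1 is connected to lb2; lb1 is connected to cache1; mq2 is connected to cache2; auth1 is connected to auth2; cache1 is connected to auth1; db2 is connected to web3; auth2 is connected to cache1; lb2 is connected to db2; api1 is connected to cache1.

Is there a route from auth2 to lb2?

Explore from auth2.
Distance 1: reach auth1, cache1, lb2, mq2, web3.
Found lb2.

Yes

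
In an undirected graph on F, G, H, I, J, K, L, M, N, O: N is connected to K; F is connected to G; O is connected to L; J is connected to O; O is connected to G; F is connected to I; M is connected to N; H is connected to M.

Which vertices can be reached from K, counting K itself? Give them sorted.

Start at K.
Its neighbours: N.
Then their neighbours: M.
Then next layer: H.
Nothing further is reachable.

H, K, M, N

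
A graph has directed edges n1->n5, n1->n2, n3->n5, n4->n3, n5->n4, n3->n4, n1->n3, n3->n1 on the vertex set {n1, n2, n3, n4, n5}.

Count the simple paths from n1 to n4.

3

n1→n3→n4
n1→n3→n5→n4
n1→n5→n4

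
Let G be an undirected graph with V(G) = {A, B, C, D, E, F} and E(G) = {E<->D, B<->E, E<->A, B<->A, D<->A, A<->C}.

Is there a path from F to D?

No

F has no edges, so nothing is reachable from it.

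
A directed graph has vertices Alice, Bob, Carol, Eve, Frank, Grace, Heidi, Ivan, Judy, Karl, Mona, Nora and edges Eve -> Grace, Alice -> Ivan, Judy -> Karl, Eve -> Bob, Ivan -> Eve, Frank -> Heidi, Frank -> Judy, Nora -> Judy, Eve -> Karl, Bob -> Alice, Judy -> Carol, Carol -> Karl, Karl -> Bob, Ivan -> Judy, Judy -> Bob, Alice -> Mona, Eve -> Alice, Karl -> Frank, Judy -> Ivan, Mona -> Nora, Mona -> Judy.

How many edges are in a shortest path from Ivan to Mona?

3

Distance 0: Ivan.
Distance 1: Eve, Judy.
Distance 2: Alice, Bob, Carol, Grace, Karl.
Distance 3: Frank, Mona — contains Mona.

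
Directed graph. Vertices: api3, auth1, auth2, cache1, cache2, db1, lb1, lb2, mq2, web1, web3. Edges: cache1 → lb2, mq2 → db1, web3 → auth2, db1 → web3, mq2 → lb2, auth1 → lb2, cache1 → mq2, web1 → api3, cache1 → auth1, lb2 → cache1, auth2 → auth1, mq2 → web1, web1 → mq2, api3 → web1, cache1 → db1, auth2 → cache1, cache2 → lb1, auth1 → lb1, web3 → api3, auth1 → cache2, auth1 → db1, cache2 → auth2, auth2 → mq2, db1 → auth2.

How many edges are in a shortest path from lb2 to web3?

3

Distance 0: lb2.
Distance 1: cache1.
Distance 2: auth1, db1, mq2.
Distance 3: auth2, cache2, lb1, web1, web3 — contains web3.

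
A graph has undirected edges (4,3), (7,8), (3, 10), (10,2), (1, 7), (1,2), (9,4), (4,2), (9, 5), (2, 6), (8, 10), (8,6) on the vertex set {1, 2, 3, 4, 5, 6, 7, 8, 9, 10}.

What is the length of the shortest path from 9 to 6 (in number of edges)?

Distance 0: 9.
Distance 1: 4, 5.
Distance 2: 2, 3.
Distance 3: 1, 6, 10 — contains 6.

3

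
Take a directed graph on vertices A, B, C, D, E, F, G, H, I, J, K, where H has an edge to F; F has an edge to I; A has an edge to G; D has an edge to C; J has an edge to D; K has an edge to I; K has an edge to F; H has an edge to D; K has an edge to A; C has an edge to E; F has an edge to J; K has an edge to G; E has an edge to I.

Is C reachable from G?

G has no outgoing edges, so nothing is reachable from it.

No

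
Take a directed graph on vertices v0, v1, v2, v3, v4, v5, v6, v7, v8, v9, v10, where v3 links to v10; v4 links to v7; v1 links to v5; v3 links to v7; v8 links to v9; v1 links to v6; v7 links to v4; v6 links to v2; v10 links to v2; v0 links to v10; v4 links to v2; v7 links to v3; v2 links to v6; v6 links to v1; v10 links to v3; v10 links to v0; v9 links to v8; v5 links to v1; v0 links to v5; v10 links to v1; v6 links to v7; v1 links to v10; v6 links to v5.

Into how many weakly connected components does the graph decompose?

From v0: component {v0, v1, v2, v3, v4, v5, v6, v7, v10}.
From v8: component {v8, v9}.
That's 2 components.

2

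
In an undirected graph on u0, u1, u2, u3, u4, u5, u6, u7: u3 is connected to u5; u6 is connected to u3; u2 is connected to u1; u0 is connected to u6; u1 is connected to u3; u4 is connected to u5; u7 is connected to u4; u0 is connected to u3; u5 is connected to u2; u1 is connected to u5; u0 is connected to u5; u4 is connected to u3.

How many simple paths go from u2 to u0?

16

u2–u1–u3–u0
u2–u1–u3–u4–u5–u0
u2–u1–u3–u5–u0
u2–u1–u3–u6–u0
u2–u1–u5–u0
u2–u1–u5–u3–u0
u2–u1–u5–u3–u6–u0
u2–u1–u5–u4–u3–u0
... and 8 more.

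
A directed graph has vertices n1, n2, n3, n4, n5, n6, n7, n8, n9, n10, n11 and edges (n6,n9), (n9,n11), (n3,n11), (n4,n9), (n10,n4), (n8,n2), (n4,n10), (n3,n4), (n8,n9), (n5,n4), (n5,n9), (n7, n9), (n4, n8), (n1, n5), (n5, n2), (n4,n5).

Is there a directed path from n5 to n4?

Explore from n5.
Distance 1: reach n2, n4, n9.
Found n4.

Yes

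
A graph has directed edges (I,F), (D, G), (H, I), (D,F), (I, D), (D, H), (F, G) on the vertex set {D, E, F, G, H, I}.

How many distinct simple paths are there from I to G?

I→D→F→G
I→D→G
I→F→G

3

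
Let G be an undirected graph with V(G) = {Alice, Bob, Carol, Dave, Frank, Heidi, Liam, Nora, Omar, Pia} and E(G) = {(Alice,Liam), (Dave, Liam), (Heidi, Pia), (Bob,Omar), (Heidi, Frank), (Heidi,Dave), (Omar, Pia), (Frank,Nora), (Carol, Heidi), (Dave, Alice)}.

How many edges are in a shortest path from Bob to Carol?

4

Distance 0: Bob.
Distance 1: Omar.
Distance 2: Pia.
Distance 3: Heidi.
Distance 4: Carol, Dave, Frank — contains Carol.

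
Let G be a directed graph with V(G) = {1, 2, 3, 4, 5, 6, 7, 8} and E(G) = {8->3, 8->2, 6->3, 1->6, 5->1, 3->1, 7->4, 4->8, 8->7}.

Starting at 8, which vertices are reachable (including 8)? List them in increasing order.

1, 2, 3, 4, 6, 7, 8

Start at 8.
Its neighbours: 2, 3, 7.
Then their neighbours: 1, 4.
Then next layer: 6.
Nothing further is reachable.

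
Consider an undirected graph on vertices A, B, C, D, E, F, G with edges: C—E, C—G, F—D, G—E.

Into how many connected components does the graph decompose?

From A: component {A}.
From B: component {B}.
From C: component {C, E, G}.
From D: component {D, F}.
That's 4 components.

4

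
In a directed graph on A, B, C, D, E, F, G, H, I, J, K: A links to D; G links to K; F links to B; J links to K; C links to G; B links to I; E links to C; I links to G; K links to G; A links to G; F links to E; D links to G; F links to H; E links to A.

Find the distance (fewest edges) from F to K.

4

Distance 0: F.
Distance 1: B, E, H.
Distance 2: A, C, I.
Distance 3: D, G.
Distance 4: K — contains K.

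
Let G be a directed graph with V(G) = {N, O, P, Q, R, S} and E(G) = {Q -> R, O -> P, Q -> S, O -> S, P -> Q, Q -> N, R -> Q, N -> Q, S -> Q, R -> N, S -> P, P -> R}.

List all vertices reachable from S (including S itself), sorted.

N, P, Q, R, S

Start at S.
Its neighbours: P, Q.
Then their neighbours: N, R.
Nothing further is reachable.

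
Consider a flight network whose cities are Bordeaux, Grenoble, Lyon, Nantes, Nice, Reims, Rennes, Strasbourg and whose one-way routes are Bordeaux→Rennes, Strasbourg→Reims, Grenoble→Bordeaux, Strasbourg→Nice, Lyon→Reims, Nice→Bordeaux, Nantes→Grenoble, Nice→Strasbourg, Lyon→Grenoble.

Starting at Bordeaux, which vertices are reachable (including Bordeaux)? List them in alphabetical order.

Start at Bordeaux.
Its neighbours: Rennes.
Nothing further is reachable.

Bordeaux, Rennes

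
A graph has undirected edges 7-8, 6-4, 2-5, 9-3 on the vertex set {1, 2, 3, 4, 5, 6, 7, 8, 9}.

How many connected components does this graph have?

5

From 1: component {1}.
From 2: component {2, 5}.
From 3: component {3, 9}.
From 4: component {4, 6}.
From 7: component {7, 8}.
That's 5 components.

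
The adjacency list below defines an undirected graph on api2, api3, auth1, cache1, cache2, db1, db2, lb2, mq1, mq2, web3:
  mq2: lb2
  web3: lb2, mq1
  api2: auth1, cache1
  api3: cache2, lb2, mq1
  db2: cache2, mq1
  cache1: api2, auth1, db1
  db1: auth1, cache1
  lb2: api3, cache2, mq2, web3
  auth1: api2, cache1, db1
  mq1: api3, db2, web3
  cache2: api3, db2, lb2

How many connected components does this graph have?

From api2: component {api2, auth1, cache1, db1}.
From api3: component {api3, cache2, db2, lb2, mq1, mq2, web3}.
That's 2 components.

2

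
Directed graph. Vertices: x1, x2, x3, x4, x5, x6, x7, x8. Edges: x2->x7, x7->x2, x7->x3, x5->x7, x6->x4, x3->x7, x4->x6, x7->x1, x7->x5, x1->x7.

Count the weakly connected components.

3

From x1: component {x1, x2, x3, x5, x7}.
From x4: component {x4, x6}.
From x8: component {x8}.
That's 3 components.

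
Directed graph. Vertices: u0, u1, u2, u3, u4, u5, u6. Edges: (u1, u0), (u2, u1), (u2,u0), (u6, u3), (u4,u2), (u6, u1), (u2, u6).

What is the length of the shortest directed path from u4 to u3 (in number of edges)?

Distance 0: u4.
Distance 1: u2.
Distance 2: u0, u1, u6.
Distance 3: u3 — contains u3.

3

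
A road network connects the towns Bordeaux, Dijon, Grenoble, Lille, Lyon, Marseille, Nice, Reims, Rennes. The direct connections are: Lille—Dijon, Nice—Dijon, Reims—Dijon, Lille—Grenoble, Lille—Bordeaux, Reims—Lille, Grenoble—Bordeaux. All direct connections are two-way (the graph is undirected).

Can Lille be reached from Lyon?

No

Lyon has no edges, so nothing is reachable from it.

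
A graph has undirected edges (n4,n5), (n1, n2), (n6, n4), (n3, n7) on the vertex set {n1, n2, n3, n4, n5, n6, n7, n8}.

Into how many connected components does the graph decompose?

4

From n1: component {n1, n2}.
From n3: component {n3, n7}.
From n4: component {n4, n5, n6}.
From n8: component {n8}.
That's 4 components.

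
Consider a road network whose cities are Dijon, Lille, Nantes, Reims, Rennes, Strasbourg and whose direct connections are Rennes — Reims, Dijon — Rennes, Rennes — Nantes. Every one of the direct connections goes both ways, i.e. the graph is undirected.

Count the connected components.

3

From Dijon: component {Dijon, Nantes, Reims, Rennes}.
From Lille: component {Lille}.
From Strasbourg: component {Strasbourg}.
That's 3 components.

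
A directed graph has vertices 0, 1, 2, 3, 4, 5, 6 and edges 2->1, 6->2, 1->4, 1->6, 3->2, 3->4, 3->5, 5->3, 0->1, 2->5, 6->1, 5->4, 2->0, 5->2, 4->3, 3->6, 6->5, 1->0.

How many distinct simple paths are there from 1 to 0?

1→0
1→4→3→2→0
1→4→3→5→2→0
1→4→3→6→2→0
1→4→3→6→5→2→0
1→6→2→0
1→6→5→2→0
1→6→5→3→2→0
1→6→5→4→3→2→0

9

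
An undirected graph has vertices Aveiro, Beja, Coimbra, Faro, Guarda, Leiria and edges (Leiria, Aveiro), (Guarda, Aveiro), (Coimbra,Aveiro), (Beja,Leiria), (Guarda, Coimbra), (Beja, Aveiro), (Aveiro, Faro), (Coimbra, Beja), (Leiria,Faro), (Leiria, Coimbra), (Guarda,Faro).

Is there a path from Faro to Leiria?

Explore from Faro.
Distance 1: reach Aveiro, Guarda, Leiria.
Found Leiria.

Yes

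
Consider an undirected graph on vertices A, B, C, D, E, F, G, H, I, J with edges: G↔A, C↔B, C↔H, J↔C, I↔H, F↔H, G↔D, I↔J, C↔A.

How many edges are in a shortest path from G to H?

3

Distance 0: G.
Distance 1: A, D.
Distance 2: C.
Distance 3: B, H, J — contains H.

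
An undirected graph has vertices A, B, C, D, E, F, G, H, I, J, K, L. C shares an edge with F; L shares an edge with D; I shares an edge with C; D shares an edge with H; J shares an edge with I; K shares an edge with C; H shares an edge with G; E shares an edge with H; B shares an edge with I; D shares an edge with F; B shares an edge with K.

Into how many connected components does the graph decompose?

2

From A: component {A}.
From B: component {B, C, D, E, F, G, H, I, J, K, L}.
That's 2 components.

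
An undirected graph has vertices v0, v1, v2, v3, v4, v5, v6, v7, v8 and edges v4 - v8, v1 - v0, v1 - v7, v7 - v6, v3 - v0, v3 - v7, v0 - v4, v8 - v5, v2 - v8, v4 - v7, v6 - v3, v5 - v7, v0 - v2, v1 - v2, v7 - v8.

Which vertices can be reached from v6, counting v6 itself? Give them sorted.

Start at v6.
Its neighbours: v3, v7.
Then their neighbours: v0, v1, v4, v5, v8.
Then next layer: v2.
Every vertex is now reached.

v0, v1, v2, v3, v4, v5, v6, v7, v8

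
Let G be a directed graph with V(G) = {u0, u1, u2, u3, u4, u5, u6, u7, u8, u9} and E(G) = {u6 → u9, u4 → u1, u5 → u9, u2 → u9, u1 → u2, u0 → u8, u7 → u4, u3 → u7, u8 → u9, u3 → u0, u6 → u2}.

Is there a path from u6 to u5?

No

Explore from u6.
Distance 1: reach u2, u9.
The search from u6 is exhausted; no directed path reaches u5.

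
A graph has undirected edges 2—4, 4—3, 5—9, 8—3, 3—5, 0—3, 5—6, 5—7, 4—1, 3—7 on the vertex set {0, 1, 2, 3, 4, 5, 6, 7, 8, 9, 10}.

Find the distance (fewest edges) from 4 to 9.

3

Distance 0: 4.
Distance 1: 1, 2, 3.
Distance 2: 0, 5, 7, 8.
Distance 3: 6, 9 — contains 9.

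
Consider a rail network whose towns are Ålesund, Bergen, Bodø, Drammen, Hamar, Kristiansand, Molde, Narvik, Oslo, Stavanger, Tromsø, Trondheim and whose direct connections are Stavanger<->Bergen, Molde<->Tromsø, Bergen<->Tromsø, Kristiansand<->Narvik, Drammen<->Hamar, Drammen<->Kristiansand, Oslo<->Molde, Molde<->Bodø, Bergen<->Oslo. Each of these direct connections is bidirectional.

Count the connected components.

4

From Ålesund: component {Ålesund}.
From Bergen: component {Bergen, Bodø, Molde, Oslo, Stavanger, Tromsø}.
From Drammen: component {Drammen, Hamar, Kristiansand, Narvik}.
From Trondheim: component {Trondheim}.
That's 4 components.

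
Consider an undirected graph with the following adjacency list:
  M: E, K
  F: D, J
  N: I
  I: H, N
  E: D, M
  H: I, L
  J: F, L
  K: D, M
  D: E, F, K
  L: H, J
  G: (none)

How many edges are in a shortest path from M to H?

6

Distance 0: M.
Distance 1: E, K.
Distance 2: D.
Distance 3: F.
Distance 4: J.
Distance 5: L.
Distance 6: H — contains H.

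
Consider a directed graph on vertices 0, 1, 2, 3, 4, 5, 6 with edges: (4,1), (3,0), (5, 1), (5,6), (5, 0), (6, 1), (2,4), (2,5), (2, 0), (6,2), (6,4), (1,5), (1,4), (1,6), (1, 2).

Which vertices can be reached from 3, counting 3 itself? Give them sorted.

Start at 3.
Its neighbours: 0.
Nothing further is reachable.

0, 3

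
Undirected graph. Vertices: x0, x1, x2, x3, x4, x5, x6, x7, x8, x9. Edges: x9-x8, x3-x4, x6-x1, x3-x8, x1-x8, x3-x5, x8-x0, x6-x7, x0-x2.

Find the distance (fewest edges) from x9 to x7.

4

Distance 0: x9.
Distance 1: x8.
Distance 2: x0, x1, x3.
Distance 3: x2, x4, x5, x6.
Distance 4: x7 — contains x7.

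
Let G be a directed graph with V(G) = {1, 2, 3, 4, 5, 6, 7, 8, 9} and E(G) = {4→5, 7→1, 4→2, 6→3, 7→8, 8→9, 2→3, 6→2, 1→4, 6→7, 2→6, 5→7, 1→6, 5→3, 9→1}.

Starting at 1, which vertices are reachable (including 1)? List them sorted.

Start at 1.
Its neighbours: 4, 6.
Then their neighbours: 2, 3, 5, 7.
Then next layer: 8.
Then next layer: 9.
Every vertex is now reached.

1, 2, 3, 4, 5, 6, 7, 8, 9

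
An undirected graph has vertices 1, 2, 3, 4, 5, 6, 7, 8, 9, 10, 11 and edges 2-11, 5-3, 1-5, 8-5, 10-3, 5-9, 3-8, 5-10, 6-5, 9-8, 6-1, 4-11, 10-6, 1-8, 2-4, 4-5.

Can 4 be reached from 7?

No

7 has no edges, so nothing is reachable from it.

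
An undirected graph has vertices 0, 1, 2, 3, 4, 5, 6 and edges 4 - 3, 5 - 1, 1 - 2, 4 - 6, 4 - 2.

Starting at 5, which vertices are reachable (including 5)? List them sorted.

Start at 5.
Its neighbours: 1.
Then their neighbours: 2.
Then next layer: 4.
Then next layer: 3, 6.
Nothing further is reachable.

1, 2, 3, 4, 5, 6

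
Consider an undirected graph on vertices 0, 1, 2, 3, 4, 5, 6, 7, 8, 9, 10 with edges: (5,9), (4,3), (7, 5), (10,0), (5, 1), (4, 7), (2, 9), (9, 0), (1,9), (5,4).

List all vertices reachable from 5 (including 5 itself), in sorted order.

Start at 5.
Its neighbours: 1, 4, 7, 9.
Then their neighbours: 0, 2, 3.
Then next layer: 10.
Nothing further is reachable.

0, 1, 2, 3, 4, 5, 7, 9, 10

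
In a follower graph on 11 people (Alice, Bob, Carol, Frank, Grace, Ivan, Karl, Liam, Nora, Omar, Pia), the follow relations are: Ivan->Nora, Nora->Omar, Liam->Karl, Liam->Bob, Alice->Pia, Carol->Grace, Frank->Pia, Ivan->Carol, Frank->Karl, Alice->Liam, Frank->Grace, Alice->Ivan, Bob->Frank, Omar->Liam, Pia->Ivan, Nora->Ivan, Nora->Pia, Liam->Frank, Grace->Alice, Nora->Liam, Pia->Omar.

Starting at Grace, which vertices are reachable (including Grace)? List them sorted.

Alice, Bob, Carol, Frank, Grace, Ivan, Karl, Liam, Nora, Omar, Pia

Start at Grace.
Its neighbours: Alice.
Then their neighbours: Ivan, Liam, Pia.
Then next layer: Bob, Carol, Frank, Karl, Nora, Omar.
Every vertex is now reached.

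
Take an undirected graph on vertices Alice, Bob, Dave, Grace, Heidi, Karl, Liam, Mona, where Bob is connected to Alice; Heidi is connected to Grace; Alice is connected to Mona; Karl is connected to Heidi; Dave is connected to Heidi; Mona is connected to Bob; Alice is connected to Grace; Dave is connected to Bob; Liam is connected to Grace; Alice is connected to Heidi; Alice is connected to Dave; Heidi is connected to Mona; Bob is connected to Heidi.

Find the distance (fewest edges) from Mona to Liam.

3

Distance 0: Mona.
Distance 1: Alice, Bob, Heidi.
Distance 2: Dave, Grace, Karl.
Distance 3: Liam — contains Liam.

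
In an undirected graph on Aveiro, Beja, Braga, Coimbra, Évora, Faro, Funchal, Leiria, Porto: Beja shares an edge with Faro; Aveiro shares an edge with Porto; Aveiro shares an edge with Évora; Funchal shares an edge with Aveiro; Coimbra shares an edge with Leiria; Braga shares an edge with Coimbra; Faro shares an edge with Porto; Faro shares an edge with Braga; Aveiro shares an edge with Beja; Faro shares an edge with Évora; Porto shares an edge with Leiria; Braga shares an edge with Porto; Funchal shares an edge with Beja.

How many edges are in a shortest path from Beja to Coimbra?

Distance 0: Beja.
Distance 1: Aveiro, Faro, Funchal.
Distance 2: Braga, Évora, Porto.
Distance 3: Coimbra, Leiria — contains Coimbra.

3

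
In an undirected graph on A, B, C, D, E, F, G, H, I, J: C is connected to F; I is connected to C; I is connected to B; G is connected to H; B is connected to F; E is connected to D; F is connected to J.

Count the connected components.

From A: component {A}.
From B: component {B, C, F, I, J}.
From D: component {D, E}.
From G: component {G, H}.
That's 4 components.

4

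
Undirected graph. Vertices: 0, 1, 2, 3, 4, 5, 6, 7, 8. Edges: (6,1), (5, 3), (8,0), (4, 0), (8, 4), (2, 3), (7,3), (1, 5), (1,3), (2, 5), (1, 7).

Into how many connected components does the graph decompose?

From 0: component {0, 4, 8}.
From 1: component {1, 2, 3, 5, 6, 7}.
That's 2 components.

2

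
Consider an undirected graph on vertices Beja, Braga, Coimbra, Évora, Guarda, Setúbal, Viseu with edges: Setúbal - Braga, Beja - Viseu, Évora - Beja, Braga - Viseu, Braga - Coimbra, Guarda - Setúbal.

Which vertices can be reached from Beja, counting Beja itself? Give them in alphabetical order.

Beja, Braga, Coimbra, Évora, Guarda, Setúbal, Viseu

Start at Beja.
Its neighbours: Évora, Viseu.
Then their neighbours: Braga.
Then next layer: Coimbra, Setúbal.
Then next layer: Guarda.
Every vertex is now reached.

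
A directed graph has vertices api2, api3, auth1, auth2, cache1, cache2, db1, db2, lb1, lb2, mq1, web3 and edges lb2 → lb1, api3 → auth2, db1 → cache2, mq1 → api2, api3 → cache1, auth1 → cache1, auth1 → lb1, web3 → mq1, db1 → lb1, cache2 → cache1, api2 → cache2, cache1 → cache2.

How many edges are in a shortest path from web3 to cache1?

Distance 0: web3.
Distance 1: mq1.
Distance 2: api2.
Distance 3: cache2.
Distance 4: cache1 — contains cache1.

4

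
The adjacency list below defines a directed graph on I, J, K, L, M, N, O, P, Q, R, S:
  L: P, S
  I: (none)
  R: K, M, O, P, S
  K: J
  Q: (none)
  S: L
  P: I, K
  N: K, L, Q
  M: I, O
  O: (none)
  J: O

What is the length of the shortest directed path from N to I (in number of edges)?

Distance 0: N.
Distance 1: K, L, Q.
Distance 2: J, P, S.
Distance 3: I, O — contains I.

3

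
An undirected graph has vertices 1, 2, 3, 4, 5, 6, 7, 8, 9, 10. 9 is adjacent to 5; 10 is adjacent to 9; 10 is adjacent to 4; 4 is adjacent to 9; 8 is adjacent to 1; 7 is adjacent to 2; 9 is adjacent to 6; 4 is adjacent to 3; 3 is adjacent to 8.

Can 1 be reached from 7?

Explore from 7.
Distance 1: reach 2.
The search is exhausted without reaching 1; it lies in a different component.

No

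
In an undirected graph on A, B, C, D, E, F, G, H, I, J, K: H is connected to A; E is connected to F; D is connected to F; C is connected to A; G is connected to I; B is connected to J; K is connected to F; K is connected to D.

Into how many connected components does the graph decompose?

4

From A: component {A, C, H}.
From B: component {B, J}.
From D: component {D, E, F, K}.
From G: component {G, I}.
That's 4 components.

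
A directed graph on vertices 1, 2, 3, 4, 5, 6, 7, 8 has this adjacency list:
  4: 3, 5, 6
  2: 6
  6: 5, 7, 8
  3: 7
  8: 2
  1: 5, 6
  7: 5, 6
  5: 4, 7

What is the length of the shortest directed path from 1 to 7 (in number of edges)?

2

Distance 0: 1.
Distance 1: 5, 6.
Distance 2: 4, 7, 8 — contains 7.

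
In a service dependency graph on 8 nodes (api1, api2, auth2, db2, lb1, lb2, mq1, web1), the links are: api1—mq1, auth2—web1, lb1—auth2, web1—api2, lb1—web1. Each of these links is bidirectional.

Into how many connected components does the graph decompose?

4

From api1: component {api1, mq1}.
From api2: component {api2, auth2, lb1, web1}.
From db2: component {db2}.
From lb2: component {lb2}.
That's 4 components.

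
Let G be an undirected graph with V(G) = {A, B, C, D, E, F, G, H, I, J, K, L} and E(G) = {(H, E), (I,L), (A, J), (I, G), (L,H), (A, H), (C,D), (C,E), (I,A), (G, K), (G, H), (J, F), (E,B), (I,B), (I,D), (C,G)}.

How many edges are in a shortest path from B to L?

Distance 0: B.
Distance 1: E, I.
Distance 2: A, C, D, G, H, L — contains L.

2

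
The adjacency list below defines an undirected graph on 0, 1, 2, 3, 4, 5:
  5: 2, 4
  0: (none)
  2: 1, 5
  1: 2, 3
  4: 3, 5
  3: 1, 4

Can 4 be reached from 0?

0 has no edges, so nothing is reachable from it.

No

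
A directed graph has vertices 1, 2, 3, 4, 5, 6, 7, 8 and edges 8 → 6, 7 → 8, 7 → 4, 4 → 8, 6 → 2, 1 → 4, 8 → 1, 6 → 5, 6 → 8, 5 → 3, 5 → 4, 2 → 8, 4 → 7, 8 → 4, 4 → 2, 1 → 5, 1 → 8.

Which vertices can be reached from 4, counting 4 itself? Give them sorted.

1, 2, 3, 4, 5, 6, 7, 8

Start at 4.
Its neighbours: 2, 7, 8.
Then their neighbours: 1, 6.
Then next layer: 5.
Then next layer: 3.
Every vertex is now reached.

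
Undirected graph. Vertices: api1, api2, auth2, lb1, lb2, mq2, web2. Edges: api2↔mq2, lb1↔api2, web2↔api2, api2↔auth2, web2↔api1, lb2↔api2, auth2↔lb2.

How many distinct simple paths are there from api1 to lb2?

2

api1–web2–api2–auth2–lb2
api1–web2–api2–lb2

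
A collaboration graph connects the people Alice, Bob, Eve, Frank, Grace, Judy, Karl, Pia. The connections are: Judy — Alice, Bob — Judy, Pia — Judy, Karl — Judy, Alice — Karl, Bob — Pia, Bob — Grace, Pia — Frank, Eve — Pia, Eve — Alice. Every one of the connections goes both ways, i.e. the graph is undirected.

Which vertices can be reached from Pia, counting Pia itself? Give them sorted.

Start at Pia.
Its neighbours: Bob, Eve, Frank, Judy.
Then their neighbours: Alice, Grace, Karl.
Every vertex is now reached.

Alice, Bob, Eve, Frank, Grace, Judy, Karl, Pia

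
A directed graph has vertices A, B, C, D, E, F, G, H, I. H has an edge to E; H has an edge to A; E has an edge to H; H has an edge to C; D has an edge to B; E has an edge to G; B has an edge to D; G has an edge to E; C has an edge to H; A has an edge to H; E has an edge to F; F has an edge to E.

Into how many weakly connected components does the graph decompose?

3

From A: component {A, C, E, F, G, H}.
From B: component {B, D}.
From I: component {I}.
That's 3 components.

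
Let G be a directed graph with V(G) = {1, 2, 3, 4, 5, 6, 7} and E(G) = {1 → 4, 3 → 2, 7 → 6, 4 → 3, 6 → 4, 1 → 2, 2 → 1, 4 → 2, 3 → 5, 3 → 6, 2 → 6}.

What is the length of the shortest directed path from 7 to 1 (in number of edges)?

Distance 0: 7.
Distance 1: 6.
Distance 2: 4.
Distance 3: 2, 3.
Distance 4: 1, 5 — contains 1.

4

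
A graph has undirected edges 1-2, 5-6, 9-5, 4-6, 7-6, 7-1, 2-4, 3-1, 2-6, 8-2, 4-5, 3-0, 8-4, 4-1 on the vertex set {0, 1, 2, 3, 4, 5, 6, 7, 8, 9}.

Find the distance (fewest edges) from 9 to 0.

Distance 0: 9.
Distance 1: 5.
Distance 2: 4, 6.
Distance 3: 1, 2, 7, 8.
Distance 4: 3.
Distance 5: 0 — contains 0.

5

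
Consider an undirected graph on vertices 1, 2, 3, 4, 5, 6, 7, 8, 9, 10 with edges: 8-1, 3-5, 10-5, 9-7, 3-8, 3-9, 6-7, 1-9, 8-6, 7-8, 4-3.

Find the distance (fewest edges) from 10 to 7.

Distance 0: 10.
Distance 1: 5.
Distance 2: 3.
Distance 3: 4, 8, 9.
Distance 4: 1, 6, 7 — contains 7.

4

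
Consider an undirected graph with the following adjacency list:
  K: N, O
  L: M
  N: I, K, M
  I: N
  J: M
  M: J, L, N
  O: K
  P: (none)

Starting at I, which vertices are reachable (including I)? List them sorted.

Start at I.
Its neighbours: N.
Then their neighbours: K, M.
Then next layer: J, L, O.
Nothing further is reachable.

I, J, K, L, M, N, O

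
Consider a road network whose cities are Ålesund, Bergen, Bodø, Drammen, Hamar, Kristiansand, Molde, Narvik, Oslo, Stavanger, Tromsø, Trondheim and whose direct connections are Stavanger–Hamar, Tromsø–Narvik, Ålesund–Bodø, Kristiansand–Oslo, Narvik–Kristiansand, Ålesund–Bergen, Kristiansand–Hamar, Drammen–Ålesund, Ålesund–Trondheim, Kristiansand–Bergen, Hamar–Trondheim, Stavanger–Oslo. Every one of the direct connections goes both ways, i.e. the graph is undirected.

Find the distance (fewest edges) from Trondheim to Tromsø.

4

Distance 0: Trondheim.
Distance 1: Ålesund, Hamar.
Distance 2: Bergen, Bodø, Drammen, Kristiansand, Stavanger.
Distance 3: Narvik, Oslo.
Distance 4: Tromsø — contains Tromsø.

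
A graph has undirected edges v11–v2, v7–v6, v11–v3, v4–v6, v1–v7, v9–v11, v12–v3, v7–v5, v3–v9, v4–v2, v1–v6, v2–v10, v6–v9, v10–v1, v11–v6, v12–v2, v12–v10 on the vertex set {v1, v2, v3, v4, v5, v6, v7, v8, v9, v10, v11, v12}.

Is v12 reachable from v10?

Yes

Explore from v10.
Distance 1: reach v1, v2, v12.
Found v12.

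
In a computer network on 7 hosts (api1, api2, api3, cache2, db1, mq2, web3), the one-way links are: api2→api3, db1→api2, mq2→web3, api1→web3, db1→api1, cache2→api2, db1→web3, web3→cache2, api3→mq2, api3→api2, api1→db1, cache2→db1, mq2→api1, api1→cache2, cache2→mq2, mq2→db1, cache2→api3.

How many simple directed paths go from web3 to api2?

web3→cache2→api2
web3→cache2→api3→api2
web3→cache2→api3→mq2→api1→db1→api2
web3→cache2→api3→mq2→db1→api2
web3→cache2→db1→api2
web3→cache2→mq2→api1→db1→api2
web3→cache2→mq2→db1→api2

7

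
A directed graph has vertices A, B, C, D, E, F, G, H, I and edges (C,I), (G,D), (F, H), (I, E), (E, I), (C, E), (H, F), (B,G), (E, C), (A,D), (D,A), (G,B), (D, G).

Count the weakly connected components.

3

From A: component {A, B, D, G}.
From C: component {C, E, I}.
From F: component {F, H}.
That's 3 components.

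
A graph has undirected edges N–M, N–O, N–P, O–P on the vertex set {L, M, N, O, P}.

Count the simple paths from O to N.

2

O–N
O–P–N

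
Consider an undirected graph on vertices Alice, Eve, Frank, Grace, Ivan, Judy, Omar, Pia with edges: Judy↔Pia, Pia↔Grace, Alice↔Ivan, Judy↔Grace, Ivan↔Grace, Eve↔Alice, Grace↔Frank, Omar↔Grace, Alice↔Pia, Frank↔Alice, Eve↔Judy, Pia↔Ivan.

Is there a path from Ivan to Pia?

Yes

Explore from Ivan.
Distance 1: reach Alice, Grace, Pia.
Found Pia.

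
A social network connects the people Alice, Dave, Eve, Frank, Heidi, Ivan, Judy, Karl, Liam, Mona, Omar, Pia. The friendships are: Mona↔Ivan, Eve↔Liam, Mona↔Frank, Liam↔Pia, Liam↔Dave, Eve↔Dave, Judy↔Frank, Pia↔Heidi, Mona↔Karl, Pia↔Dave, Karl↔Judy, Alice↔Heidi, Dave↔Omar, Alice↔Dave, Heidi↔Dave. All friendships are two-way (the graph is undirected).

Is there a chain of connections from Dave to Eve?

Yes

Explore from Dave.
Distance 1: reach Alice, Eve, Heidi, Liam, Omar, Pia.
Found Eve.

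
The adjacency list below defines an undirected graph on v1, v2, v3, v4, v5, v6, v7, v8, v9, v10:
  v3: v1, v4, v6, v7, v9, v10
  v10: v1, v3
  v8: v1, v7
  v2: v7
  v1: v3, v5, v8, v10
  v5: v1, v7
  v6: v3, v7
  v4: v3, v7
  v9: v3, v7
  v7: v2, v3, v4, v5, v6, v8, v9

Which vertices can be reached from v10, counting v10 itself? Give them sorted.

v1, v2, v3, v4, v5, v6, v7, v8, v9, v10

Start at v10.
Its neighbours: v1, v3.
Then their neighbours: v4, v5, v6, v7, v8, v9.
Then next layer: v2.
Every vertex is now reached.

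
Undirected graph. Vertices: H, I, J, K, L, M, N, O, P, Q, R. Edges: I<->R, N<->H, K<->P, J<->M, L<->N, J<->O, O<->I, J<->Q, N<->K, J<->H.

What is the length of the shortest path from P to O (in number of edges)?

Distance 0: P.
Distance 1: K.
Distance 2: N.
Distance 3: H, L.
Distance 4: J.
Distance 5: M, O, Q — contains O.

5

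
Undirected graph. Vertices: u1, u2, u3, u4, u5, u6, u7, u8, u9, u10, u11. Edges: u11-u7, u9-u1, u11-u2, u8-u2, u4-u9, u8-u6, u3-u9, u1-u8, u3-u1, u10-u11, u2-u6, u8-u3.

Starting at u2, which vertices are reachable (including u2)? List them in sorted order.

Start at u2.
Its neighbours: u6, u8, u11.
Then their neighbours: u1, u3, u7, u10.
Then next layer: u9.
Then next layer: u4.
Nothing further is reachable.

u1, u2, u3, u4, u6, u7, u8, u9, u10, u11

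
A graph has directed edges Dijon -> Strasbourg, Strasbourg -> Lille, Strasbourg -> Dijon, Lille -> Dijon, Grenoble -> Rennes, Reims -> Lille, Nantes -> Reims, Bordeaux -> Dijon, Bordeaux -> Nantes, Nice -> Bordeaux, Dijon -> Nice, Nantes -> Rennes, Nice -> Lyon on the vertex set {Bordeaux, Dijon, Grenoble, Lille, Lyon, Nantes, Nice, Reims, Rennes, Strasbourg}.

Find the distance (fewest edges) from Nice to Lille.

4

Distance 0: Nice.
Distance 1: Bordeaux, Lyon.
Distance 2: Dijon, Nantes.
Distance 3: Reims, Rennes, Strasbourg.
Distance 4: Lille — contains Lille.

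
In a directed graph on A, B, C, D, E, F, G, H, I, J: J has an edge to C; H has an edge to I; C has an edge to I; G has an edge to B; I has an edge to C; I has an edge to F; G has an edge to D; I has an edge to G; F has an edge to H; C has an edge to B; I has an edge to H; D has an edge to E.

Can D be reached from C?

Yes

Explore from C.
Distance 1: reach B, I.
Distance 2: reach F, G, H.
Distance 3: reach D.
Found D.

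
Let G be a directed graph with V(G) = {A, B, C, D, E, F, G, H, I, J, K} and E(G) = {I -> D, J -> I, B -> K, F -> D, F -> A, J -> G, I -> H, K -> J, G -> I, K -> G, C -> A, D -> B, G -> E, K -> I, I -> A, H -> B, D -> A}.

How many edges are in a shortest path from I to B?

2

Distance 0: I.
Distance 1: A, D, H.
Distance 2: B — contains B.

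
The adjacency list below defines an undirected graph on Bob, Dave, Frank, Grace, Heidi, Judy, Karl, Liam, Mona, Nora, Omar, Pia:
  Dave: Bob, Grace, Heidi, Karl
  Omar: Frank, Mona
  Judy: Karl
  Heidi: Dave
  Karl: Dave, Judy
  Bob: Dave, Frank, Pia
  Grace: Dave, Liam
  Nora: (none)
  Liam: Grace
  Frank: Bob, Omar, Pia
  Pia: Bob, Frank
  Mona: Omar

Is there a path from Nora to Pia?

Nora has no edges, so nothing is reachable from it.

No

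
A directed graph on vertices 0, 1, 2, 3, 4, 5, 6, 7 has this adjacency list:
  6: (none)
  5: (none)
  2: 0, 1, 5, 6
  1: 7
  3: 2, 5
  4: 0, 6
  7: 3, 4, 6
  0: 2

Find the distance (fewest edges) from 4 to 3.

5

Distance 0: 4.
Distance 1: 0, 6.
Distance 2: 2.
Distance 3: 1, 5.
Distance 4: 7.
Distance 5: 3 — contains 3.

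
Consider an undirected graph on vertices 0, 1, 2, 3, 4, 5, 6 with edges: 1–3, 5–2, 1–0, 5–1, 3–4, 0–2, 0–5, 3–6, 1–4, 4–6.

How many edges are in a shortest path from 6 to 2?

4

Distance 0: 6.
Distance 1: 3, 4.
Distance 2: 1.
Distance 3: 0, 5.
Distance 4: 2 — contains 2.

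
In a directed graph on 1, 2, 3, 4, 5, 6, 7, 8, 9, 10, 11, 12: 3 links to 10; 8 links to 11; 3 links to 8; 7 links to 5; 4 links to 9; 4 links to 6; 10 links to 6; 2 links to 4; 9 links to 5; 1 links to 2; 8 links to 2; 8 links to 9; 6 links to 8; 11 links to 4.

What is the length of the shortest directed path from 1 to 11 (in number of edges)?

5

Distance 0: 1.
Distance 1: 2.
Distance 2: 4.
Distance 3: 6, 9.
Distance 4: 5, 8.
Distance 5: 11 — contains 11.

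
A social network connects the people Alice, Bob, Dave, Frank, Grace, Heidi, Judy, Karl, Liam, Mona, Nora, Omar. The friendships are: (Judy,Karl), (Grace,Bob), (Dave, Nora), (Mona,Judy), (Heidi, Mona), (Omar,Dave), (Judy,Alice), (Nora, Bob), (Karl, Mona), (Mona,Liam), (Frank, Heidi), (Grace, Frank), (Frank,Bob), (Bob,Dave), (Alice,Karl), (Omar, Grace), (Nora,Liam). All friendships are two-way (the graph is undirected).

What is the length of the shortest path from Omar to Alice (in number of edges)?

6

Distance 0: Omar.
Distance 1: Dave, Grace.
Distance 2: Bob, Frank, Nora.
Distance 3: Heidi, Liam.
Distance 4: Mona.
Distance 5: Judy, Karl.
Distance 6: Alice — contains Alice.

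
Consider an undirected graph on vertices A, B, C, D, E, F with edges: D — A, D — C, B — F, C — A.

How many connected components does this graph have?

From A: component {A, C, D}.
From B: component {B, F}.
From E: component {E}.
That's 3 components.

3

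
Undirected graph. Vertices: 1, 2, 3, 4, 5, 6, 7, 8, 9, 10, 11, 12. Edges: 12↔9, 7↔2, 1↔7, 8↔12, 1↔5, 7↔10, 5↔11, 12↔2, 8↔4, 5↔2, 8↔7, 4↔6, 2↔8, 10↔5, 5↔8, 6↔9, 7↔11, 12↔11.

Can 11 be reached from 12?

Explore from 12.
Distance 1: reach 2, 8, 9, 11.
Found 11.

Yes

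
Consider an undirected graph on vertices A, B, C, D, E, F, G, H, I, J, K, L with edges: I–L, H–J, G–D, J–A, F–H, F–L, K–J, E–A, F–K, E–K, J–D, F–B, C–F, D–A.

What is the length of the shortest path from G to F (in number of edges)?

4

Distance 0: G.
Distance 1: D.
Distance 2: A, J.
Distance 3: E, H, K.
Distance 4: F — contains F.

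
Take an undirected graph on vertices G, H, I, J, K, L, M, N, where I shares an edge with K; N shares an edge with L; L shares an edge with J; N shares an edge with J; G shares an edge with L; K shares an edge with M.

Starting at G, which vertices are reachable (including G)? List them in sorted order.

G, J, L, N

Start at G.
Its neighbours: L.
Then their neighbours: J, N.
Nothing further is reachable.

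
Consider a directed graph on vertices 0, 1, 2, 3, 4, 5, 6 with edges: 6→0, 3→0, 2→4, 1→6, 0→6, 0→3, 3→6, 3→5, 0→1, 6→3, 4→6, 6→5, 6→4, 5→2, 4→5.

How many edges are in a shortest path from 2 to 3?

Distance 0: 2.
Distance 1: 4.
Distance 2: 5, 6.
Distance 3: 0, 3 — contains 3.

3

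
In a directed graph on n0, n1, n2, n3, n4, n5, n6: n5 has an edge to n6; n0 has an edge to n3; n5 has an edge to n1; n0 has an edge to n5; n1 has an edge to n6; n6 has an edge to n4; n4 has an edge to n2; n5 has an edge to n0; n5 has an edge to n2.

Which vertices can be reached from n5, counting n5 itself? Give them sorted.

n0, n1, n2, n3, n4, n5, n6

Start at n5.
Its neighbours: n0, n1, n2, n6.
Then their neighbours: n3, n4.
Every vertex is now reached.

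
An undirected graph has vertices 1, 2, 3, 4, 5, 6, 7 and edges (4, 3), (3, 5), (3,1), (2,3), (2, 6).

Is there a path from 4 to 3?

Explore from 4.
Distance 1: reach 3.
Found 3.

Yes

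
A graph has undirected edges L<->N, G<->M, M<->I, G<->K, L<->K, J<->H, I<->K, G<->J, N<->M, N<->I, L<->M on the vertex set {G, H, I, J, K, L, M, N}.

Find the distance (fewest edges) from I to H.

Distance 0: I.
Distance 1: K, M, N.
Distance 2: G, L.
Distance 3: J.
Distance 4: H — contains H.

4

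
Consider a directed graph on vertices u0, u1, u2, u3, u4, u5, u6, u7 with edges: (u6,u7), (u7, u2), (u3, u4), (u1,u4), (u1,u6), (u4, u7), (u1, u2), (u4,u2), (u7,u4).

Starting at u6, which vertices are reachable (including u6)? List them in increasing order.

u2, u4, u6, u7

Start at u6.
Its neighbours: u7.
Then their neighbours: u2, u4.
Nothing further is reachable.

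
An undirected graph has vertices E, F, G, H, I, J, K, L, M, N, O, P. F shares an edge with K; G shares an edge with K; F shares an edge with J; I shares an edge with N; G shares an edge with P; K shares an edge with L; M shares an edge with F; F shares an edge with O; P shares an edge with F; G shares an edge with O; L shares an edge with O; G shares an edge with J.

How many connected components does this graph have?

4

From E: component {E}.
From F: component {F, G, J, K, L, M, O, P}.
From H: component {H}.
From I: component {I, N}.
That's 4 components.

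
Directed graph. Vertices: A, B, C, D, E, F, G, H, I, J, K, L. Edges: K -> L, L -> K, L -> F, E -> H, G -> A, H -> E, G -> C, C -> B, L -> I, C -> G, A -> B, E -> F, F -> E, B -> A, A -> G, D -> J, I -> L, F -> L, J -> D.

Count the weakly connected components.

3

From A: component {A, B, C, G}.
From D: component {D, J}.
From E: component {E, F, H, I, K, L}.
That's 3 components.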